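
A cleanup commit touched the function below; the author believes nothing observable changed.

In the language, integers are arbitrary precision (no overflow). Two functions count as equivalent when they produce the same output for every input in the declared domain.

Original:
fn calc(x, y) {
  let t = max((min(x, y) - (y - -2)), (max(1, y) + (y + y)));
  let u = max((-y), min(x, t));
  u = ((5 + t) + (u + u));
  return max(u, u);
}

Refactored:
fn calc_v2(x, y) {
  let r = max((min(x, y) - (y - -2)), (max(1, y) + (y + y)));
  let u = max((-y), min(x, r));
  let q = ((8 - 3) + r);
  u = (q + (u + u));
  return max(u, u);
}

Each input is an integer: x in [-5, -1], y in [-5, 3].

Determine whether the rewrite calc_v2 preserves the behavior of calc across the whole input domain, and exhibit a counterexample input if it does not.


Reading the diff, among the changes: local variable names differ, constant usage differs, statement counts differ, arithmetic usage differs.
One worked example (x=-1, y=-4) — calc: t becomes -2; next u becomes 4; next u becomes 11; next final value 11; calc_v2: r becomes -2; next u becomes 4; next q becomes 3; next u becomes 11; next final value 11; agreement on 11.
An exhaustive pass over the 45 declared inputs shows identical outputs.
verdict: equivalent


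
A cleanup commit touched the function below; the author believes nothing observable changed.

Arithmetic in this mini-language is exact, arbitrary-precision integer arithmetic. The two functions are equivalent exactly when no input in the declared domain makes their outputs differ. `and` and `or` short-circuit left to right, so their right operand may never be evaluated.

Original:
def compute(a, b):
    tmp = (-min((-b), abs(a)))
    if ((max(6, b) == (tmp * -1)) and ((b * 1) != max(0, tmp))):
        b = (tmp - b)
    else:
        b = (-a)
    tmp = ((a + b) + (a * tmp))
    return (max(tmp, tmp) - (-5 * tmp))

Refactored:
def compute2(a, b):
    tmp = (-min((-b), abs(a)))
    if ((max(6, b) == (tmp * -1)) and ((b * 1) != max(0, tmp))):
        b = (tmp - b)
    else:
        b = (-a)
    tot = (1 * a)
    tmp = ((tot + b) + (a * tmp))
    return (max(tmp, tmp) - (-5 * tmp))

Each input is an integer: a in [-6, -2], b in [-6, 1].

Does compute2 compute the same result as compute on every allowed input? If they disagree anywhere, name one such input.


Side by side, the visible changes include: statement counts differ; also local variable names differ; also constant usage differs; also arithmetic usage differs.
One worked example (a=-4, b=0) — compute: tmp = 0; ((max(6, b) == (tmp * -1)) and ((b * 1) != max(0, tmp))) -> false; b = 4; tmp = 0; return 0; compute2: tmp = 0; ((max(6, b) == (tmp * -1)) and ((b * 1) != max(0, tmp))) -> false; b = 4; tot = -4; tmp = 0; return 0; agreement on 0.
Sweeping the whole domain (40 inputs) finds no disagreement.
verdict: equivalent


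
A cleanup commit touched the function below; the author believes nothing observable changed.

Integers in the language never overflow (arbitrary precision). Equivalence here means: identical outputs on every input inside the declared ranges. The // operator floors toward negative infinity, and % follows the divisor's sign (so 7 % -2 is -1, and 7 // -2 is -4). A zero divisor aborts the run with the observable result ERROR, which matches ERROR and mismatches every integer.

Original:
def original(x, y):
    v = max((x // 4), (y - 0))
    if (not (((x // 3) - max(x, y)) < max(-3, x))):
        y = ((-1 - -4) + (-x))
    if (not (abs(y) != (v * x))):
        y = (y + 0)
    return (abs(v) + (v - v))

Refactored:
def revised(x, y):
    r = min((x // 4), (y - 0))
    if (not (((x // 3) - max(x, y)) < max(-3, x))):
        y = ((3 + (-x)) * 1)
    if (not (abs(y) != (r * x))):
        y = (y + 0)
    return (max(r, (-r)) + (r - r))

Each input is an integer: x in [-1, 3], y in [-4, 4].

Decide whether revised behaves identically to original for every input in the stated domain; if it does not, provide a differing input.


At x=-1, y=-4: original gives 1, revised gives 4.
verdict: not equivalent; witness: x=-1, y=-4


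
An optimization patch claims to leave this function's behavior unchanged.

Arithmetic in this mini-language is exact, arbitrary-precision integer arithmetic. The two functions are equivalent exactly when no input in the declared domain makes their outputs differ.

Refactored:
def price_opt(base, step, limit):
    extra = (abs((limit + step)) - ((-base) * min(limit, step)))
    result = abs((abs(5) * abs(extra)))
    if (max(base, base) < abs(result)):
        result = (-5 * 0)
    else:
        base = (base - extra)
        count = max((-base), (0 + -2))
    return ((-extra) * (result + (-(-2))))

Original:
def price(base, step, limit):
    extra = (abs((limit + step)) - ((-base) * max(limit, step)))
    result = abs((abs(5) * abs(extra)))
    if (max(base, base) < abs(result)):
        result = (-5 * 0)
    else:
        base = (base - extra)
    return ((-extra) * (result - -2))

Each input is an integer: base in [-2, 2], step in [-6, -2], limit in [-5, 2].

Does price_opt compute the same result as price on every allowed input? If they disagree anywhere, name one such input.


Try base=-2, step=-6, limit=-5.
price: extra becomes 21; next result becomes 105; next (max(base, base) < abs(result)) evaluates to true; next result becomes 0; next final value -42
price_opt: extra becomes 23; next result becomes 115; next (max(base, base) < abs(result)) evaluates to true; next result becomes 0; next final value -46
-42 and -46 differ, so these are not the same function on this domain.
verdict: not equivalent; witness: base=-2, step=-6, limit=-5


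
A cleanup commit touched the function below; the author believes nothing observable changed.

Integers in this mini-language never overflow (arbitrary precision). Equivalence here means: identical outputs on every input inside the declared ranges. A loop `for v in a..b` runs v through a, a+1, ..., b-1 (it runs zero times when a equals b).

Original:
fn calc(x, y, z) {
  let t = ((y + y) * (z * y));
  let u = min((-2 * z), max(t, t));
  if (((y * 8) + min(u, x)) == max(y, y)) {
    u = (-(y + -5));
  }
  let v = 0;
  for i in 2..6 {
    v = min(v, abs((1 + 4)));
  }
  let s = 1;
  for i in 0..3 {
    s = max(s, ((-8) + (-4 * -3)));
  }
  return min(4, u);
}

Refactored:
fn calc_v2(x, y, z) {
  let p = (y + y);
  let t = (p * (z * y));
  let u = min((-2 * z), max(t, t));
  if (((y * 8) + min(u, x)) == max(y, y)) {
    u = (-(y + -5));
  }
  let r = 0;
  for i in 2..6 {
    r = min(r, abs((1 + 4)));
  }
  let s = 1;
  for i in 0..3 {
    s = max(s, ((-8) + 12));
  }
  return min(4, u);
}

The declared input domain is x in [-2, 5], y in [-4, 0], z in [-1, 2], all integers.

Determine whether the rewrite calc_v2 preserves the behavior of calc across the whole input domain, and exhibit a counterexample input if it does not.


Differences: arithmetic usage differs, plus constant usage differs, plus local variable names differ, plus statement counts differ — yet all 160 inputs agree.
verdict: equivalent


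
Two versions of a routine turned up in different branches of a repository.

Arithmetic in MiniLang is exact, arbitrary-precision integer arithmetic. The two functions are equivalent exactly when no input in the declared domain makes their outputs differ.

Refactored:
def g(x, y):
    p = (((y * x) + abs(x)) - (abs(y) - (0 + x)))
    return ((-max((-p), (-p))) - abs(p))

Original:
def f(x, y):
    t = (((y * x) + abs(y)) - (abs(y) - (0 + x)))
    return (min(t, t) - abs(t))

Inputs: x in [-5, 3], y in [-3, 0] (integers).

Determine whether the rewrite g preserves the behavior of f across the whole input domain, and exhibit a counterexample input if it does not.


Try x=-5, y=0.
f: t = -5; return -10
g: p = 0; return 0
-10 and 0 differ, so these are not the same function on this domain.
verdict: not equivalent; witness: x=-5, y=0


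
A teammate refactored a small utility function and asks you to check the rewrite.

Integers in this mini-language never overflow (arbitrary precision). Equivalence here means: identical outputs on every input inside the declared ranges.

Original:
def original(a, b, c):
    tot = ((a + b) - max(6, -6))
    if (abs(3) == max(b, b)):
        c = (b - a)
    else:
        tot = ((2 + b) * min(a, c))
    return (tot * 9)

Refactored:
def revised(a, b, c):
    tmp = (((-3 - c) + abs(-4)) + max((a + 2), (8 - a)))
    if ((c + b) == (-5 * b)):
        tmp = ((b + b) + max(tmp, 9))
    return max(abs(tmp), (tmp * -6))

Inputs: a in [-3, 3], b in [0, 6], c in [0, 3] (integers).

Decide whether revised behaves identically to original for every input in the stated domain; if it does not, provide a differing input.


Take a=-3, b=0, c=0.
original: tot=-9, then (abs(3) == max(b, b)) is false, then tot=-6, then returns -54
revised: tmp=12, then ((c + b) == (-5 * b)) is true, then tmp=12, then returns 12
-54 vs 12 — the two versions disagree here.
verdict: not equivalent; witness: a=-3, b=0, c=0


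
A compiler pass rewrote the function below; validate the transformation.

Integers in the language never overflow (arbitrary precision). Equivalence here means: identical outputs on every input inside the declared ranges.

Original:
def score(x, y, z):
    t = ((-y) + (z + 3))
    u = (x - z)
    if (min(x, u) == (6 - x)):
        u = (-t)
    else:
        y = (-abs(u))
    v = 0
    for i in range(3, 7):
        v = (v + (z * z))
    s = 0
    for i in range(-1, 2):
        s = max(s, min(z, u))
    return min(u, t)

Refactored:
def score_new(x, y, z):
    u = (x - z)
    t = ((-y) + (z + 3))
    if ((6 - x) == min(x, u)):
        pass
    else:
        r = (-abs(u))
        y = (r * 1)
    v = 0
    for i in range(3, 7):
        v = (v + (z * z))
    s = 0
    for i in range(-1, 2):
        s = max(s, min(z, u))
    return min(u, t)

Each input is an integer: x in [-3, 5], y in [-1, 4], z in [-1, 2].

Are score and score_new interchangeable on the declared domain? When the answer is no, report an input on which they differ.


On input x=3, y=-1, z=-1, score returns -3 while score_new returns 3.
verdict: not equivalent; witness: x=3, y=-1, z=-1


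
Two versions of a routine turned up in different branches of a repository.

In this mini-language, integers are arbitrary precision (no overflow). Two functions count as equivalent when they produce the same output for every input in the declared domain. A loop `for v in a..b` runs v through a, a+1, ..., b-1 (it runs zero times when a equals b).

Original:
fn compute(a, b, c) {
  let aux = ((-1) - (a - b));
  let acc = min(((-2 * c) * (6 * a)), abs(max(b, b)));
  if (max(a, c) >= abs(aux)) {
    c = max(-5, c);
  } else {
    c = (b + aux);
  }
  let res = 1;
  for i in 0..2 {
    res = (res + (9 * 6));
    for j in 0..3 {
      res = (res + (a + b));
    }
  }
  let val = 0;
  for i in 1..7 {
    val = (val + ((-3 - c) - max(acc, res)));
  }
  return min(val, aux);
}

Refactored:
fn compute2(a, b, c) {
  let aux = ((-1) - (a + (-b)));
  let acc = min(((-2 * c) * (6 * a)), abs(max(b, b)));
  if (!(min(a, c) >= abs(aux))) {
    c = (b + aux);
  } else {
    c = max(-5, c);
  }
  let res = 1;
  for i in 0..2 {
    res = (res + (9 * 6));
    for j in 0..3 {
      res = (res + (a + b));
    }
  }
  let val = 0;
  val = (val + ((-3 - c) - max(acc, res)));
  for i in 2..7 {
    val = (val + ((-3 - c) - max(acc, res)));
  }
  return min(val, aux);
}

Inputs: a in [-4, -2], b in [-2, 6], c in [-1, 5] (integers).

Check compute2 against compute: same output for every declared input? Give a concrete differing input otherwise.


Evaluate both at a=-4, b=-2, c=1.
compute: aux=1, then acc=2, then (max(a, c) >= abs(aux)) is true, then c=1, then res=1, then (i=0), then res=55, then (j=0), then res=49, then (j=1), then res=43, then (j=2), then res=37, then (i=1), then res=91, then (j=0), then res=85, then (j=1), then res=79, then (j=2), then res=73, then val=0, then (i=1), then val=-77, then (i=2), then val=-154, then (i=3), then val=-231, then (i=4), then val=-308, then (i=5), then val=-385, then (i=6), then val=-462, then returns -462
compute2: aux=1, then acc=2, then (!(min(a, c) >= abs(aux))) is true, then c=-1, then res=1, then (i=0), then res=55, then (j=0), then res=49, then (j=1), then res=43, then (j=2), then res=37, then (i=1), then res=91, then (j=0), then res=85, then (j=1), then res=79, then (j=2), then res=73, then val=0, then val=-75, then (i=2), then val=-150, then (i=3), then val=-225, then (i=4), then val=-300, then (i=5), then val=-375, then (i=6), then val=-450, then returns -450
-462 and -450 differ, so these are not the same function on this domain.
verdict: not equivalent; witness: a=-4, b=-2, c=1


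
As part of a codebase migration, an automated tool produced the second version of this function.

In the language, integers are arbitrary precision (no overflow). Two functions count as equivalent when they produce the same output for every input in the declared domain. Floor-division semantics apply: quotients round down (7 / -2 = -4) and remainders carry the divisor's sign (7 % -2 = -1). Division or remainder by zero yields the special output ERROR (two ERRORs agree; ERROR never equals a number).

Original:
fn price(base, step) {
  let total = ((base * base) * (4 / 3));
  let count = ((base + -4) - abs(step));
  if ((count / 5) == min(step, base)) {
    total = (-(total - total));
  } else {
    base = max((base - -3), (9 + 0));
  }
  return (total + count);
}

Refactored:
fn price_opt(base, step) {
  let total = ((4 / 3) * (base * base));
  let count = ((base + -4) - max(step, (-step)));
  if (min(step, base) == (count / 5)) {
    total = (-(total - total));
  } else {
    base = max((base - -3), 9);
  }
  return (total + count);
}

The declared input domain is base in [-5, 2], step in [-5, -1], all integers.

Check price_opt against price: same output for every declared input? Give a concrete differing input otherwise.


Side by side, the visible changes include: constant usage differs; and min/max/abs usage differs; and arithmetic usage differs.
Spot check at base=-4, step=-2 — price: total=16, then count=-10, then ((count / 5) == min(step, base)) is false, then base=9, then returns 6. price_opt: total=16, then count=-10, then (min(step, base) == (count / 5)) is false, then base=9, then returns 6. Both give 6.
An exhaustive pass over the 40 declared inputs shows identical outputs.
verdict: equivalent


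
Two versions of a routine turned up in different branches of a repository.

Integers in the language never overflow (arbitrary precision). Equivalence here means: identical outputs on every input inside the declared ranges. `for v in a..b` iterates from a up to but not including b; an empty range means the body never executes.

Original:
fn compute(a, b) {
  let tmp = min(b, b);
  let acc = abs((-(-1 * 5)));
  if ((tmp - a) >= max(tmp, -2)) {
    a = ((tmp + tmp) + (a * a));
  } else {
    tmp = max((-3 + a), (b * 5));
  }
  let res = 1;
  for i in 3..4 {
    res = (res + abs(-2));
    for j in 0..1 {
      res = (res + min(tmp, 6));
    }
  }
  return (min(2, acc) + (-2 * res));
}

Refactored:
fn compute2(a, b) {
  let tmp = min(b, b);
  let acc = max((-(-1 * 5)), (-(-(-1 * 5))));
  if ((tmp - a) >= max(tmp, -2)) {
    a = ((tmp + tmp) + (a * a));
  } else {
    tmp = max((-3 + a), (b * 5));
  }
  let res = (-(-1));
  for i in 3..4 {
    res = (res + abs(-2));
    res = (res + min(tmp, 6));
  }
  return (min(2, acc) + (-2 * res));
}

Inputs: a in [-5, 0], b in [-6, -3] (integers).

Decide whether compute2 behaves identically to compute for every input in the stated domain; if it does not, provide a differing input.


Behavior is preserved: although min/max/abs usage differs; also statement counts differ; also constant usage differs; also loop structure differs; also arithmetic usage differs; also local variable names differ, the outputs never diverge.
As a probe, take a=-1, b=-5: compute runs tmp=-5, then acc=5, then ((tmp - a) >= max(tmp, -2)) is false, then tmp=-4, then res=1, then (i=3), then res=3, then (j=0), then res=-1, then returns 4; compute2 runs tmp=-5, then acc=5, then ((tmp - a) >= max(tmp, -2)) is false, then tmp=-4, then res=1, then (i=3), then res=3, then res=-1, then returns 4; both end at 4.
An exhaustive pass over the 24 declared inputs shows identical outputs.
verdict: equivalent


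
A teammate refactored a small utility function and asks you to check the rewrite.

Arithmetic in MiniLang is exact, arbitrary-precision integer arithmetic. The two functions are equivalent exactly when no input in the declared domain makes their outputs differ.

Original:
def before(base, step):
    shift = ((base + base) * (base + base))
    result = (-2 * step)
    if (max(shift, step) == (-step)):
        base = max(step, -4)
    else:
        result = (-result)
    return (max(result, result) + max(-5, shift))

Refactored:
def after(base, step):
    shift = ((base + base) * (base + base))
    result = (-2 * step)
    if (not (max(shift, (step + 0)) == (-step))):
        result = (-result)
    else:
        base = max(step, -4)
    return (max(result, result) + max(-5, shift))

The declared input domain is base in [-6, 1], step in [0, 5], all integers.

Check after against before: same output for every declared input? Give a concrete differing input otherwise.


Although boolean connective usage differs, plus constant usage differs, plus arithmetic usage differs, 48/48 inputs agree.
verdict: equivalent


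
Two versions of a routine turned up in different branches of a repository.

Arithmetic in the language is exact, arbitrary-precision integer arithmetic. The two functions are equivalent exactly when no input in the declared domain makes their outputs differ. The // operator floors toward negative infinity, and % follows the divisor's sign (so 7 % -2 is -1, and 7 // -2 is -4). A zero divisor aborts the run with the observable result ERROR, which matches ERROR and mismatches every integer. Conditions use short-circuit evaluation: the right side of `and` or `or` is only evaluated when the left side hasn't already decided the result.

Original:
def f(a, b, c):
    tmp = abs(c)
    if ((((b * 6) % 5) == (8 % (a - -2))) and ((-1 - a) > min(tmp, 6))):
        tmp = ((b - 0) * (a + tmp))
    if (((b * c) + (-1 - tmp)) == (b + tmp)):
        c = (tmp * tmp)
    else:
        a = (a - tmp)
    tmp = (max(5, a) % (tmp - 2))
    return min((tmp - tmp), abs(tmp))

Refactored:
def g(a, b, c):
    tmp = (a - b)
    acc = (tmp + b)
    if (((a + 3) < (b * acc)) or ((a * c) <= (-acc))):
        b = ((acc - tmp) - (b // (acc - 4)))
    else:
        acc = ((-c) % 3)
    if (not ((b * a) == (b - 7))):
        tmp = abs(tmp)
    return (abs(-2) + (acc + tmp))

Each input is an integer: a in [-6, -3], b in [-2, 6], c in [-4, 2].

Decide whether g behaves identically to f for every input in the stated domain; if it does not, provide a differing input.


Try a=-6, b=-2, c=-2.
f: tmp=2, then ((((b * 6) % 5) == (8 % (a - -2))) and ((-1 - a) > min(tmp, 6))) is false, then (((b * c) + (-1 - tmp)) == (b + tmp)) is false, then a=-8, then a zero divisor aborts: ERROR
g: tmp=-4, then acc=-6, then (((a + 3) < (b * acc)) or ((a * c) <= (-acc))) is true, then b=-2, then (not ((b * a) == (b - 7))) is true, then tmp=4, then returns 0
ERROR vs 0 — the two versions disagree here.
verdict: not equivalent; witness: a=-6, b=-2, c=-2


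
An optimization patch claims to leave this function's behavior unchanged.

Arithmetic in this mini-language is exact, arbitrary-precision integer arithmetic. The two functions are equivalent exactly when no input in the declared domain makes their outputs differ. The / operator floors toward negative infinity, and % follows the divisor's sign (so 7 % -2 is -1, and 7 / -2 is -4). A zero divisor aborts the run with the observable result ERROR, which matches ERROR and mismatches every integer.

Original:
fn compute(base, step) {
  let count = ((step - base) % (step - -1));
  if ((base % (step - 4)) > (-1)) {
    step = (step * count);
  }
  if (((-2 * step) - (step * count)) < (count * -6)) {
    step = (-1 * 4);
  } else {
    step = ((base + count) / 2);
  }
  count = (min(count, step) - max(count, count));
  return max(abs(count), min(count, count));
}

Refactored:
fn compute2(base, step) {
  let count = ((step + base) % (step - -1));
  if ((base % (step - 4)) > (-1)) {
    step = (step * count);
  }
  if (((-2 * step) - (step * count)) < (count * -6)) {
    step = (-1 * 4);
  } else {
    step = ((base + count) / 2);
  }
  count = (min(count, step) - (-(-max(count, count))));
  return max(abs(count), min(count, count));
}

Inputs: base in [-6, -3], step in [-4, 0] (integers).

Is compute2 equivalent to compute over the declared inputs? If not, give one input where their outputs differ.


Try base=-5, step=-4.
compute: count=-2, then ((base % (step - 4)) > (-1)) is false, then (((-2 * step) - (step * count)) < (count * -6)) is true, then step=-4, then count=-2, then returns 2
compute2: count=0, then ((base % (step - 4)) > (-1)) is false, then (((-2 * step) - (step * count)) < (count * -6)) is false, then step=-3, then count=-3, then returns 3
2 vs 3 — the two versions disagree here.
verdict: not equivalent; witness: base=-5, step=-4


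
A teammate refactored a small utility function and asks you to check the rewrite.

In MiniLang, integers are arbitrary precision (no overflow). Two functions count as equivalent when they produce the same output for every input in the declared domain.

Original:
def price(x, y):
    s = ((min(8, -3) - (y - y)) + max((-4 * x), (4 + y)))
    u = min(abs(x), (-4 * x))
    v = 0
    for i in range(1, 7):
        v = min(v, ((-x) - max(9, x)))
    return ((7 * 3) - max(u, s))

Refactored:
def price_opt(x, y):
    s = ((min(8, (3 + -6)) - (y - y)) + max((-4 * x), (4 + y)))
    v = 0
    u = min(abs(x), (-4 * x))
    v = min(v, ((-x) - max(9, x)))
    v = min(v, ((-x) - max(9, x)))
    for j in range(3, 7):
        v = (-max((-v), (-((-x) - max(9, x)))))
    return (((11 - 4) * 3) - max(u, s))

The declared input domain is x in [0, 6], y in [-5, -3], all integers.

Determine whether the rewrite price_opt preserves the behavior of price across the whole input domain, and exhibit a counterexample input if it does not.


Comparing the listings, the differences include: min/max/abs usage differs; also constant usage differs; also local variable names differ; also loop structure differs; also statement counts differ; also arithmetic usage differs.
As a probe, take x=3, y=-3: price runs s = -2; u = -12; v = 0; [i=1]; v = -12; [i=2]; v = -12; [i=3]; v = -12; [i=4]; v = -12; [i=5]; v = -12; [i=6]; v = -12; return 23; price_opt runs s = -2; v = 0; u = -12; v = -12; v = -12; [j=3]; v = -12; [j=4]; v = -12; [j=5]; v = -12; [j=6]; v = -12; return 23; both end at 23.
Every one of the 21 inputs gives matching results.
verdict: equivalent


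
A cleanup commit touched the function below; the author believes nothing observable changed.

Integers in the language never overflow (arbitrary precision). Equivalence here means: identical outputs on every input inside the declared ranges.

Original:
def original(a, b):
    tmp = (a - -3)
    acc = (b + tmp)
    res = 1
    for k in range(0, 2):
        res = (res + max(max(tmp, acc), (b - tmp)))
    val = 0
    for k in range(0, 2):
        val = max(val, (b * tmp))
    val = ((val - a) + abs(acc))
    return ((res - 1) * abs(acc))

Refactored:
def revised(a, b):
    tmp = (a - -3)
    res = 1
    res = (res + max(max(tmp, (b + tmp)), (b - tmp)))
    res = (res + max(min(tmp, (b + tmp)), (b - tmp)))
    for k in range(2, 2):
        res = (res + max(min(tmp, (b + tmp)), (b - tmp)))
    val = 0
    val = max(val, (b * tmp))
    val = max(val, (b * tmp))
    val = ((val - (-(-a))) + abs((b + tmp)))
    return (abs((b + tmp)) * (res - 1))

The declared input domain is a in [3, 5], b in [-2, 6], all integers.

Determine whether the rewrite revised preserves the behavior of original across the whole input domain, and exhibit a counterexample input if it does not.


Consider the input a=3, b=-2.
original: tmp = 6; acc = 4; res = 1; [k=0]; res = 7; [k=1]; res = 13; val = 0; [k=0]; val = 0; [k=1]; val = 0; val = 1; return 48
revised: tmp = 6; res = 1; res = 7; res = 11; the k loop: no iterations; val = 0; val = 0; val = 0; val = 1; return 40
48 != 40, so the rewrite changes behavior.
verdict: not equivalent; witness: a=3, b=-2


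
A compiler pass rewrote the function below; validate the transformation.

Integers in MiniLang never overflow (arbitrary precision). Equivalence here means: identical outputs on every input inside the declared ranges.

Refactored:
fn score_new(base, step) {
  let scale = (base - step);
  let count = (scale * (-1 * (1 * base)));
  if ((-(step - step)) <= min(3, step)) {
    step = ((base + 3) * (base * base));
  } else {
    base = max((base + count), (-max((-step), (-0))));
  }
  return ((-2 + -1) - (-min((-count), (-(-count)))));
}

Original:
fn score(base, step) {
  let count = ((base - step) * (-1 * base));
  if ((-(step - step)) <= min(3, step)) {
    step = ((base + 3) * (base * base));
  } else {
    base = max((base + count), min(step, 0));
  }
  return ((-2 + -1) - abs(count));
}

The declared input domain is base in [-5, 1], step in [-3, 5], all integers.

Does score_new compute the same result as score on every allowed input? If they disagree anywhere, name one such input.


The two versions differ — the changes include statement counts differ; also arithmetic usage differs; also local variable names differ; also constant usage differs; also min/max/abs usage differs.
As a probe, take base=-3, step=-3: score runs count := 0 | ((-(step - step)) <= min(3, step)): false | base := -3 | result -3; score_new runs scale := 0 | count := 0 | ((-(step - step)) <= min(3, step)): false | base := -3 | result -3; both end at -3.
Checked all 63 inputs in the declared domain: the outputs agree on every one.
verdict: equivalent


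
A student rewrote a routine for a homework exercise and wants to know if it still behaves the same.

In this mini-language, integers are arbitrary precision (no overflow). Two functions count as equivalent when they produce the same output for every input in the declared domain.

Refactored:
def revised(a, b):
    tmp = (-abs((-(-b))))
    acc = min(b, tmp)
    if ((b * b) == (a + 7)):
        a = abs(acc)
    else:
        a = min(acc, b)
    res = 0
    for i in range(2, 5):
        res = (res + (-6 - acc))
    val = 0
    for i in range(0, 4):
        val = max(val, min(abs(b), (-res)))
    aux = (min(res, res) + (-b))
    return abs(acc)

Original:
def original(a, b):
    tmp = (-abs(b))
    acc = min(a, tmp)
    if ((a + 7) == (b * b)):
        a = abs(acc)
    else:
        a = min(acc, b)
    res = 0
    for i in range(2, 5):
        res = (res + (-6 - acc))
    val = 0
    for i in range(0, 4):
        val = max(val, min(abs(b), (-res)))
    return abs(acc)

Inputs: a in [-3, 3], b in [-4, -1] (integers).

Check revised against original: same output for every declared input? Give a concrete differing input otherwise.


Consider the input a=-3, b=-2.
original: tmp = -2; acc = -3; ((a + 7) == (b * b)) -> true; a = 3; res = 0; [i=2]; res = -3; [i=3]; res = -6; [i=4]; res = -9; val = 0; [i=0]; val = 2; [i=1]; val = 2; [i=2]; val = 2; [i=3]; val = 2; return 3
revised: tmp = -2; acc = -2; ((b * b) == (a + 7)) -> true; a = 2; res = 0; [i=2]; res = -4; [i=3]; res = -8; [i=4]; res = -12; val = 0; [i=0]; val = 2; [i=1]; val = 2; [i=2]; val = 2; [i=3]; val = 2; aux = -10; return 2
3 != 2, so the rewrite changes behavior.
verdict: not equivalent; witness: a=-3, b=-2


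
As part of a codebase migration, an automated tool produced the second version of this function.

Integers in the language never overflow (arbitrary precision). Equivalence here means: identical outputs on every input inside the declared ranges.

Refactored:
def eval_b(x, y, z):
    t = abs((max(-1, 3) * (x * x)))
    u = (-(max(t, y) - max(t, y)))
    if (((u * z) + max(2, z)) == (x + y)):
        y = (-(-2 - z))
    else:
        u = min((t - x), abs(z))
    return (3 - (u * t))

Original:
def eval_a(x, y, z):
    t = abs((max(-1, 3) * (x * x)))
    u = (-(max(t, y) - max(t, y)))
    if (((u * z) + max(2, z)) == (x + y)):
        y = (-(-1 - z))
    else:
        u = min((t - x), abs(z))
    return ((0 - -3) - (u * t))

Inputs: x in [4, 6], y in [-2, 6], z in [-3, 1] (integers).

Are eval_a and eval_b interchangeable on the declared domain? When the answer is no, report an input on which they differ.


The suspicious edit (`-1` became `-2`) never changes the result for any input inside the declared domain.
Tracing x=6, y=4, z=-2: eval_a: t = 108; u = 0; (((u * z) + max(2, z)) == (x + y)) -> false; u = 2; return -213 | eval_b: t = 108; u = 0; (((u * z) + max(2, z)) == (x + y)) -> false; u = 2; return -213 — matching result -213.
Across all 135 domain points the two functions coincide.
verdict: equivalent


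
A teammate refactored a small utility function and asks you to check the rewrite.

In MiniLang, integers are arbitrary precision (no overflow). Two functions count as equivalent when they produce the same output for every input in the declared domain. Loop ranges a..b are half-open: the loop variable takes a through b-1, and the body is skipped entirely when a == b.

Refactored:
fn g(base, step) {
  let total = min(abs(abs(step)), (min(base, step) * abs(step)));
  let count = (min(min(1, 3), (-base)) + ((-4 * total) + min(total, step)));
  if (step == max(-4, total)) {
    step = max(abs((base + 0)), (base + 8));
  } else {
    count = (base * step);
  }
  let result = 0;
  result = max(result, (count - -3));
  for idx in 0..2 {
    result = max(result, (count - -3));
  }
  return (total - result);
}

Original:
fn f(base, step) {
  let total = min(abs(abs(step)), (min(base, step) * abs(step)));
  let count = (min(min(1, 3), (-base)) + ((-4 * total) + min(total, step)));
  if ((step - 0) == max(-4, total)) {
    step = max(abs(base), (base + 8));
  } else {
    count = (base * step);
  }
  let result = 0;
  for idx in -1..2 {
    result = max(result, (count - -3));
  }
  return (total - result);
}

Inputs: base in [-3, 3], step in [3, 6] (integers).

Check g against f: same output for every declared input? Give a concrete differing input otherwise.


Side by side, the visible changes include: constant usage differs; and arithmetic usage differs; and min/max/abs usage differs; and statement counts differ; and loop structure differs.
As a probe, take base=-2, step=3: f runs total becomes -6; next count becomes 19; next ((step - 0) == max(-4, total)) evaluates to false; next count becomes -6; next result becomes 0; next at idx=-1:; next result becomes 0; next at idx=0:; next result becomes 0; next at idx=1:; next result becomes 0; next final value -6; g runs total becomes -6; next count becomes 19; next (step == max(-4, total)) evaluates to false; next count becomes -6; next result becomes 0; next result becomes 0; next at idx=0:; next result becomes 0; next at idx=1:; next result becomes 0; next final value -6; both end at -6.
Checked all 28 inputs in the declared domain: the outputs agree on every one.
verdict: equivalent


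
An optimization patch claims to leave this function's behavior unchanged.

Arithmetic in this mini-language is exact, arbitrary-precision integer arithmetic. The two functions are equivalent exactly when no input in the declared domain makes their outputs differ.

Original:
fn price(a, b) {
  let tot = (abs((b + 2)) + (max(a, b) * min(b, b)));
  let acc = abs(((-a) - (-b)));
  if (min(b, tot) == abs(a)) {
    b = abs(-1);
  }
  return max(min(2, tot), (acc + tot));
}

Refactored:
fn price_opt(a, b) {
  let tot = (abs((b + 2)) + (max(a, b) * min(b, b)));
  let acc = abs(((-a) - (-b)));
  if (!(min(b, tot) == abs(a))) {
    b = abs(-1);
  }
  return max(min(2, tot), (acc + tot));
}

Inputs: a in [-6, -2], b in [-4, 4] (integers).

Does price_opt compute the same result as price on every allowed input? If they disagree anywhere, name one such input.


The suspicious-looking change has no observable effect anywhere in the declared ranges.
Tracing a=-6, b=-1: price: tot=2, then acc=5, then (min(b, tot) == abs(a)) is false, then returns 7 | price_opt: tot=2, then acc=5, then (!(min(b, tot) == abs(a))) is true, then b=1, then returns 7 — matching result 7.
Across all 45 domain points the two functions coincide.
verdict: equivalent


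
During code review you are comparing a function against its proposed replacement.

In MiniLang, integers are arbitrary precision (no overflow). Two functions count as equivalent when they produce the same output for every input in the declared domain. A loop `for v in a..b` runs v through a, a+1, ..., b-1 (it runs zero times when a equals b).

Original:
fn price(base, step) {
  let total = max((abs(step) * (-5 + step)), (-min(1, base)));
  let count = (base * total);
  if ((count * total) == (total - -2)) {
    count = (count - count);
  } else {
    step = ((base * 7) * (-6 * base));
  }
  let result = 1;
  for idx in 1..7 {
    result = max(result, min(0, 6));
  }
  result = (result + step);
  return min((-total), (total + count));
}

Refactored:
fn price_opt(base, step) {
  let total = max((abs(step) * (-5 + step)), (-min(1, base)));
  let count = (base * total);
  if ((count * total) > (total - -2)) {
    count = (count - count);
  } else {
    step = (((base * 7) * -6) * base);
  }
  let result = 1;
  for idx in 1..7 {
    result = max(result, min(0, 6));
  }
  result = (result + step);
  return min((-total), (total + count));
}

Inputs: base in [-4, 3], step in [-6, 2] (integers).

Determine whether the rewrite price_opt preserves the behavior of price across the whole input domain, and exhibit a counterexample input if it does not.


There is a counterexample at base=1, step=-6: -1 on one side, -2 on the other.
price: total becomes -1; next count becomes -1; next ((count * total) == (total - -2)) evaluates to true; next count becomes 0; next result becomes 1; next at idx=1:; next result becomes 1; next at idx=2:; next result becomes 1; next at idx=3:; next result becomes 1; next at idx=4:; next result becomes 1; next at idx=5:; next result becomes 1; next at idx=6:; next result becomes 1; next result becomes -5; next final value -1
price_opt: total becomes -1; next count becomes -1; next ((count * total) > (total - -2)) evaluates to false; next step becomes -42; next result becomes 1; next at idx=1:; next result becomes 1; next at idx=2:; next result becomes 1; next at idx=3:; next result becomes 1; next at idx=4:; next result becomes 1; next at idx=5:; next result becomes 1; next at idx=6:; next result becomes 1; next result becomes -41; next final value -2
verdict: not equivalent; witness: base=1, step=-6


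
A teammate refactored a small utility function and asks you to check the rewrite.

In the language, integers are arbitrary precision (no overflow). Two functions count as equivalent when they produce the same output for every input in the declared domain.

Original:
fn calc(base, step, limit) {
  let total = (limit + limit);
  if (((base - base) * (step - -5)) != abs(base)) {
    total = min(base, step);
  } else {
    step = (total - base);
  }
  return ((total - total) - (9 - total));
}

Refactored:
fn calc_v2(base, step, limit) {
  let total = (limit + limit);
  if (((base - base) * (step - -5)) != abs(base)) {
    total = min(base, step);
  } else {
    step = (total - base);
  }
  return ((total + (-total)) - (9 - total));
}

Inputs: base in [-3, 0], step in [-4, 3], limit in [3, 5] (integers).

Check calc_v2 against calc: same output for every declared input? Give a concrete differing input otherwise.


Behavior is preserved: although arithmetic usage differs, the outputs never diverge.
One worked example (base=0, step=1, limit=4) — calc: total becomes 8; next (((base - base) * (step - -5)) != abs(base)) evaluates to false; next step becomes 8; next final value -1; calc_v2: total becomes 8; next (((base - base) * (step - -5)) != abs(base)) evaluates to false; next step becomes 8; next final value -1; agreement on -1.
Sweeping the whole domain (96 inputs) finds no disagreement.
verdict: equivalent


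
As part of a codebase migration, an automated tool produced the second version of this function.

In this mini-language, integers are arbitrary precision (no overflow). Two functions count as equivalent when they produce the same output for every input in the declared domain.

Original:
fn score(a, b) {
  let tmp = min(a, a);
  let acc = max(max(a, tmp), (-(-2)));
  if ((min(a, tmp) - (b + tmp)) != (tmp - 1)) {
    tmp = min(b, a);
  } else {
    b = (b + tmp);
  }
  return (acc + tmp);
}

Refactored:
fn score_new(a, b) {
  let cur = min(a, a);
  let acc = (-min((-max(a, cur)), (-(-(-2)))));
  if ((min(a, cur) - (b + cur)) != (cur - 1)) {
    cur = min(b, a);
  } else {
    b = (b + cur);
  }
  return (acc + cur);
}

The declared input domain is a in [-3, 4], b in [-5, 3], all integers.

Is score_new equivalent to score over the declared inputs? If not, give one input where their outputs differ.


Behavior is preserved: although local variable names differ; min/max/abs usage differs, the outputs never diverge.
One worked example (a=-3, b=3) — score: tmp := -3 | acc := 2 | ((min(a, tmp) - (b + tmp)) != (tmp - 1)): true | tmp := -3 | result -1; score_new: cur := -3 | acc := 2 | ((min(a, cur) - (b + cur)) != (cur - 1)): true | cur := -3 | result -1; agreement on -1.
Across all 72 domain points the two functions coincide.
verdict: equivalent


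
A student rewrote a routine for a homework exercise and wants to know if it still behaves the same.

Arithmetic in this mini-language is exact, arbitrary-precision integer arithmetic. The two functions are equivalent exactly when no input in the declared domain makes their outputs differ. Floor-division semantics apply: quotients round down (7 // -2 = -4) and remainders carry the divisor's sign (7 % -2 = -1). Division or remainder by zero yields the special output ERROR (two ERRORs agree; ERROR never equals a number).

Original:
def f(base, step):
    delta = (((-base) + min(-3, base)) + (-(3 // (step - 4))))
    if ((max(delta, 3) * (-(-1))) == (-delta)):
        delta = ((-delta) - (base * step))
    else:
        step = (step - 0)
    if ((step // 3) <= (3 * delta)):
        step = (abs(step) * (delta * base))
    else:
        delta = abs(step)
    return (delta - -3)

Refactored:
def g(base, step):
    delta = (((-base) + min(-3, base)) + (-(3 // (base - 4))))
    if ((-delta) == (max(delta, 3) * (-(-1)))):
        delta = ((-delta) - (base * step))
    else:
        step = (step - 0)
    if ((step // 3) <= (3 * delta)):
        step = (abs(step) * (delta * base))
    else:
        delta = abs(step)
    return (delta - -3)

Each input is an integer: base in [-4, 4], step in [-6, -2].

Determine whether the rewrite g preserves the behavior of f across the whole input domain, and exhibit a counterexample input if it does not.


Run the pair on base=2, step=-6.
f: delta = -4; ((max(delta, 3) * (-(-1))) == (-delta)) -> false; step = -6; ((step // 3) <= (3 * delta)) -> false; delta = 6; return 9
g: delta = -3; ((-delta) == (max(delta, 3) * (-(-1)))) -> true; delta = 15; ((step // 3) <= (3 * delta)) -> true; step = 180; return 18
9 and 18 differ, so these are not the same function on this domain.
verdict: not equivalent; witness: base=2, step=-6


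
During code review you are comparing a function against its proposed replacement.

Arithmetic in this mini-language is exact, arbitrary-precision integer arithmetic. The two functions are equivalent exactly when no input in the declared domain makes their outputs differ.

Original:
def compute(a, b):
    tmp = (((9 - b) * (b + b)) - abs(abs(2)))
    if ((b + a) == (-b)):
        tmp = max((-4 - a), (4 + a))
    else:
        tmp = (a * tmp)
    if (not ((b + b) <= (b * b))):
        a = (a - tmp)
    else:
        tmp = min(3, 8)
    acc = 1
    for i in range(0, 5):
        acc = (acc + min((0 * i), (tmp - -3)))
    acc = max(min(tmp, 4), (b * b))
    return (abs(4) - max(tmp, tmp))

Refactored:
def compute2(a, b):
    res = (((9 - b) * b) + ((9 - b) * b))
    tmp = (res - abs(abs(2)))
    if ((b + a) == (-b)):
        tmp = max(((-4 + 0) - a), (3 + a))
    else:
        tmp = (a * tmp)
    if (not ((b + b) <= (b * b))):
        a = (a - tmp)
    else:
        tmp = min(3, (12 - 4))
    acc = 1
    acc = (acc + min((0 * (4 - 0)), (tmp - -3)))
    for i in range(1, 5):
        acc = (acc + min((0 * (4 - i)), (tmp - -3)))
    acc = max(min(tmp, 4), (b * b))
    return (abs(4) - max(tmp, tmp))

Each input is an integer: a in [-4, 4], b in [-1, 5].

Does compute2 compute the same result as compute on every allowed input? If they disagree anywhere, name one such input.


Run the pair on a=-2, b=1.
compute: tmp becomes 14; next ((b + a) == (-b)) evaluates to true; next tmp becomes 2; next (not ((b + b) <= (b * b))) evaluates to true; next a becomes -4; next acc becomes 1; next at i=0:; next acc becomes 1; next at i=1:; next acc becomes 1; next at i=2:; next acc becomes 1; next at i=3:; next acc becomes 1; next at i=4:; next acc becomes 1; next acc becomes 2; next final value 2
compute2: res becomes 16; next tmp becomes 14; next ((b + a) == (-b)) evaluates to true; next tmp becomes 1; next (not ((b + b) <= (b * b))) evaluates to true; next a becomes -3; next acc becomes 1; next acc becomes 1; next at i=1:; next acc becomes 1; next at i=2:; next acc becomes 1; next at i=3:; next acc becomes 1; next at i=4:; next acc becomes 1; next acc becomes 1; next final value 3
2 vs 3 — the two versions disagree here.
verdict: not equivalent; witness: a=-2, b=1
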